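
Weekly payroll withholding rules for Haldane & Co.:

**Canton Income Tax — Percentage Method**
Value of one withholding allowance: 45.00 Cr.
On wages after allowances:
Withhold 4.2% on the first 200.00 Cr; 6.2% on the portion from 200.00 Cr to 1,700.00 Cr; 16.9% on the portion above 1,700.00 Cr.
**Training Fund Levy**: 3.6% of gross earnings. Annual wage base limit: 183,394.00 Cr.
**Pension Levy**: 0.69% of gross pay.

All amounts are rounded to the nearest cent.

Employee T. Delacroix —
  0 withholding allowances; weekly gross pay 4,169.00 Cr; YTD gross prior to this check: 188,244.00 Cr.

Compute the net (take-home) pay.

Canton Income Tax: taxable = 4,169.00 Cr
  101.40 Cr + 16.9% × (4,169.00 Cr − 1,700.00 Cr) = 101.40 Cr + 16.9% × 2,469.00 Cr = 518.66 Cr
Training Fund Levy: YTD 188,244.00 Cr ≥ cap 183,394.00 Cr → 0.00 Cr
Pension Levy: 0.69% × 4,169.00 Cr = 28.77 Cr
Total withheld: 518.66 Cr + 0.00 Cr + 28.77 Cr = 547.43 Cr
Net pay: 4,169.00 Cr − 547.43 Cr = 3,621.57 Cr

3,621.57 Cr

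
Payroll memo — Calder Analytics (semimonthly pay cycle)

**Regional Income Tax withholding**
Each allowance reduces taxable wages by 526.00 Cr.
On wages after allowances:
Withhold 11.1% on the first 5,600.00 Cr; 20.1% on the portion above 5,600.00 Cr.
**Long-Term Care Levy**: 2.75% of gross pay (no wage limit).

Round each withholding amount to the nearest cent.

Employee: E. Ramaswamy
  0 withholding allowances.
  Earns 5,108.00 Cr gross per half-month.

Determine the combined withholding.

707.46 Cr

Regional Income Tax: taxable = 5,108.00 Cr
  11.1% × 5,108.00 Cr = 566.99 Cr
Long-Term Care Levy: 2.75% × 5,108.00 Cr = 140.47 Cr
Total: 566.99 Cr + 140.47 Cr = 707.46 Cr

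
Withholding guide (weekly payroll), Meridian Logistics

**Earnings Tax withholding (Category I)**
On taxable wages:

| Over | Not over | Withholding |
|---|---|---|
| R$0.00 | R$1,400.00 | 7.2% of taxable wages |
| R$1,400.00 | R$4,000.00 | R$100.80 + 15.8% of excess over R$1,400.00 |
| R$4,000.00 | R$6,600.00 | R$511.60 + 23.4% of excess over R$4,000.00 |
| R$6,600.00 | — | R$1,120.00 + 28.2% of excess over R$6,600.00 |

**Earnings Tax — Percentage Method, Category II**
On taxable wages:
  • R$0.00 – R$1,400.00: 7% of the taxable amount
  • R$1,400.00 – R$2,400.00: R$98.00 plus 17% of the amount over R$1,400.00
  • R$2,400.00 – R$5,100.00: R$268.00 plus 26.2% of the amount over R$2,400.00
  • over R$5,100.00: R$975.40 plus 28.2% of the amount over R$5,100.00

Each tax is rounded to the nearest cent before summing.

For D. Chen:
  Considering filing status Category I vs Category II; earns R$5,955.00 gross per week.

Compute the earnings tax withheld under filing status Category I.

Earnings Tax (Category I): taxable = R$5,955.00
  R$511.60 + 23.4% × (R$5,955.00 − R$4,000.00) = R$511.60 + 23.4% × R$1,955.00 = R$969.07

R$969.07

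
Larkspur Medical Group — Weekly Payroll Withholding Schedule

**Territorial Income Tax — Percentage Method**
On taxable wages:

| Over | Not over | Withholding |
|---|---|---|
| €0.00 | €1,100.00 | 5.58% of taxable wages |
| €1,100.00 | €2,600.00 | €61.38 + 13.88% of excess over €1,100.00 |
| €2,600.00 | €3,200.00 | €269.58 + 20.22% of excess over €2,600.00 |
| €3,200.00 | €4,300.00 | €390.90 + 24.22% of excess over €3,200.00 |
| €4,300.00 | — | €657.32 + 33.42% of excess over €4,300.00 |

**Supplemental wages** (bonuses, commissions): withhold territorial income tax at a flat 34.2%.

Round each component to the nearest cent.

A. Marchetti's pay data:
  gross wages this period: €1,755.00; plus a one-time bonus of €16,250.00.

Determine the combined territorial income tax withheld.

€5,709.79

Territorial Income Tax: taxable = €1,755.00
  €61.38 + 13.88% × (€1,755.00 − €1,100.00) = €61.38 + 13.88% × €655.00 = €152.29
Supplemental (34.2% flat on bonus): 34.2% × €16,250.00 = €5,557.50
Total territorial income tax: €152.29 + €5,557.50 = €5,709.79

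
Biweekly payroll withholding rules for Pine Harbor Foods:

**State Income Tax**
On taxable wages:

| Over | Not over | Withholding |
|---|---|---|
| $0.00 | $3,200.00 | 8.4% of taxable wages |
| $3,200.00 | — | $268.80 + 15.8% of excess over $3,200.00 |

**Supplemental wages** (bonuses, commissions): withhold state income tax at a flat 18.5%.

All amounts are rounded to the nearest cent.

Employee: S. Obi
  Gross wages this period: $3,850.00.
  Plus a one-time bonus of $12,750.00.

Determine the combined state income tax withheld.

State Income Tax: taxable = $3,850.00
  $268.80 + 15.8% × ($3,850.00 − $3,200.00) = $268.80 + 15.8% × $650.00 = $371.50
Supplemental (18.5% flat on bonus): 18.5% × $12,750.00 = $2,358.75
Total state income tax: $371.50 + $2,358.75 = $2,730.25

$2,730.25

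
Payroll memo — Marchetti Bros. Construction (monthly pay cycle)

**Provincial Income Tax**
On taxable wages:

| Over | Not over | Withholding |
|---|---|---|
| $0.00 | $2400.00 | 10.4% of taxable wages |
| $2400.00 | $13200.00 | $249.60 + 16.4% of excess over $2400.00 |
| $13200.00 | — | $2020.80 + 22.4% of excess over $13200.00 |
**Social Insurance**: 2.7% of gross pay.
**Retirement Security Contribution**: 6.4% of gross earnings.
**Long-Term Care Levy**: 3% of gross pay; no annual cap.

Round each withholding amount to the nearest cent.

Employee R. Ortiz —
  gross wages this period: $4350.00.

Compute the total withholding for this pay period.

$1095.75

Provincial Income Tax: taxable = $4350.00
  $249.60 + 16.4% × ($4350.00 − $2400.00) = $249.60 + 16.4% × $1950.00 = $569.40
Social Insurance: 2.7% × $4350.00 = $117.45
Retirement Security Contribution: 6.4% × $4350.00 = $278.40
Long-Term Care Levy: 3% × $4350.00 = $130.50
Total: $569.40 + $117.45 + $278.40 + $130.50 = $1095.75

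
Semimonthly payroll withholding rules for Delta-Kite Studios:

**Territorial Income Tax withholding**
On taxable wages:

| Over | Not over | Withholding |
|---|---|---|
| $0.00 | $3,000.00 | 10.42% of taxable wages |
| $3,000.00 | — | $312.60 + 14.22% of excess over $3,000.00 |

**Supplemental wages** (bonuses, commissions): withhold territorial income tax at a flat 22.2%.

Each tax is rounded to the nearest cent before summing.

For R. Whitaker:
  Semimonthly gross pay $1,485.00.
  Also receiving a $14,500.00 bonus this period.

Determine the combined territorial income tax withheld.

Territorial Income Tax: taxable = $1,485.00
  10.42% × $1,485.00 = $154.74
Supplemental (22.2% flat on bonus): 22.2% × $14,500.00 = $3,219.00
Total territorial income tax: $154.74 + $3,219.00 = $3,373.74

$3,373.74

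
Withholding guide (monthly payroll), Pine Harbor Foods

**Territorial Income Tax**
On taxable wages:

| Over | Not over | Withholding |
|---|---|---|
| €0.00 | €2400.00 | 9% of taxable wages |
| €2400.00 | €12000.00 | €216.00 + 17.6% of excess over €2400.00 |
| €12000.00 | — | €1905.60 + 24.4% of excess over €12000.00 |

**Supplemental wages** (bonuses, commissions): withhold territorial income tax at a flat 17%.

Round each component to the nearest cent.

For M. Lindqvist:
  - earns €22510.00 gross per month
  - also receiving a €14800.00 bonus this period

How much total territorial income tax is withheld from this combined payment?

€6986.04

Territorial Income Tax: taxable = €22510.00
  €1905.60 + 24.4% × (€22510.00 − €12000.00) = €1905.60 + 24.4% × €10510.00 = €4470.04
Supplemental (17% flat on bonus): 17% × €14800.00 = €2516.00
Total territorial income tax: €4470.04 + €2516.00 = €6986.04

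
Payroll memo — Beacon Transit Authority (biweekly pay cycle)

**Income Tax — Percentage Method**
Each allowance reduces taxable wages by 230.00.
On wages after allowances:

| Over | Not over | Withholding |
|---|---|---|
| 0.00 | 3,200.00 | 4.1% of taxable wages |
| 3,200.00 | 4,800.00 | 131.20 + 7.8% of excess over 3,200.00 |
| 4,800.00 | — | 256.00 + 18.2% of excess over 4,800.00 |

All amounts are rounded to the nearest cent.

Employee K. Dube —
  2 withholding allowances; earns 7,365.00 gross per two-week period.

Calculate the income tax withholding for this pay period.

Income Tax: taxable = 7,365.00 − 2×230.00 = 6,905.00
  256.00 + 18.2% × (6,905.00 − 4,800.00) = 256.00 + 18.2% × 2,105.00 = 639.11

639.11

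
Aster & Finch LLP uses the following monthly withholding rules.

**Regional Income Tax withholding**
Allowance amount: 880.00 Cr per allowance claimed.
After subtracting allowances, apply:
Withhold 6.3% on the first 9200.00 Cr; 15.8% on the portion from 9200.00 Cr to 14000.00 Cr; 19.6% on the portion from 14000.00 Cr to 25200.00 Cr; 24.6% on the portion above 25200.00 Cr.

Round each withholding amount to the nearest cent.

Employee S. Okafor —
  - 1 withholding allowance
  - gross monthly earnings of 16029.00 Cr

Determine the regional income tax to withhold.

1563.20 Cr

Regional Income Tax: taxable = 16029.00 Cr − 1×880.00 Cr = 15149.00 Cr
  1338.00 Cr + 19.6% × (15149.00 Cr − 14000.00 Cr) = 1338.00 Cr + 19.6% × 1149.00 Cr = 1563.20 Cr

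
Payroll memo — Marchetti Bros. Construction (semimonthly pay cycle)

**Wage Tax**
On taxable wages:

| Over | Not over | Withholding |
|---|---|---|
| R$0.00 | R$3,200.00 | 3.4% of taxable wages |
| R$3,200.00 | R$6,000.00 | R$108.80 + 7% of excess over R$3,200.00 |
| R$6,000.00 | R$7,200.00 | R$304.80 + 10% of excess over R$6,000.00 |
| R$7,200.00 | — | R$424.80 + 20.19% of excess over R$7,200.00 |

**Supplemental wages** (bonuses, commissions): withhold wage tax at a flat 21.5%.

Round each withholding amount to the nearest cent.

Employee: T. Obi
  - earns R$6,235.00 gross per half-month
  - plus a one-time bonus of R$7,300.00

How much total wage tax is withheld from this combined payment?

Wage Tax: taxable = R$6,235.00
  R$304.80 + 10% × (R$6,235.00 − R$6,000.00) = R$304.80 + 10% × R$235.00 = R$328.30
Supplemental (21.5% flat on bonus): 21.5% × R$7,300.00 = R$1,569.50
Total wage tax: R$328.30 + R$1,569.50 = R$1,897.80

R$1,897.80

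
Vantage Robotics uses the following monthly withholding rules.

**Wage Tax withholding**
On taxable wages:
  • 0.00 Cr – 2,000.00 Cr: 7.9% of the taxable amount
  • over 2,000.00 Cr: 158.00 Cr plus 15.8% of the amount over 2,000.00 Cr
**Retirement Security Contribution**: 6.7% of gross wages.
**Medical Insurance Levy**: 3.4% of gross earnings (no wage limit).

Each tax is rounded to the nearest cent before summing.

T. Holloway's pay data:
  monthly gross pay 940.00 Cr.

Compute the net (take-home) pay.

770.80 Cr

Wage Tax: taxable = 940.00 Cr
  7.9% × 940.00 Cr = 74.26 Cr
Retirement Security Contribution: 6.7% × 940.00 Cr = 62.98 Cr
Medical Insurance Levy: 3.4% × 940.00 Cr = 31.96 Cr
Total withheld: 74.26 Cr + 62.98 Cr + 31.96 Cr = 169.20 Cr
Net pay: 940.00 Cr − 169.20 Cr = 770.80 Cr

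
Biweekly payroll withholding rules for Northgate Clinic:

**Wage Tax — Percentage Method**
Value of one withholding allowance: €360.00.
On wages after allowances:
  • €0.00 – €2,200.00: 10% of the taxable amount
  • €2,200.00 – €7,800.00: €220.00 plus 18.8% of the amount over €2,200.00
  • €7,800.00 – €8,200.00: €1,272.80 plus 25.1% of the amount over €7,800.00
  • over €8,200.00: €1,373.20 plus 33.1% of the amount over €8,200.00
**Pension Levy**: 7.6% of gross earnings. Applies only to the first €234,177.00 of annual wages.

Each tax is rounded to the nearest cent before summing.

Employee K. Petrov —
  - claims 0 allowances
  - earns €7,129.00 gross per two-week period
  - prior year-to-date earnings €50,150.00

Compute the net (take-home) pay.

€5,440.55

Wage Tax: taxable = €7,129.00
  €220.00 + 18.8% × (€7,129.00 − €2,200.00) = €220.00 + 18.8% × €4,929.00 = €1,146.65
Pension Levy: 7.6% × €7,129.00 = €541.80
Total withheld: €1,146.65 + €541.80 = €1,688.45
Net pay: €7,129.00 − €1,688.45 = €5,440.55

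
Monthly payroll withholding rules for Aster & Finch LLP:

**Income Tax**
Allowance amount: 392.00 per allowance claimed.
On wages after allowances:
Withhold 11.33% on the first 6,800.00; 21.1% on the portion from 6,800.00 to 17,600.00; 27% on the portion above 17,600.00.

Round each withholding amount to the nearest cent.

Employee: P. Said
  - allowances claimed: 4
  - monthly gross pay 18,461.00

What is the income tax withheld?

Income Tax: taxable = 18,461.00 − 4×392.00 = 16,893.00
  770.44 + 21.1% × (16,893.00 − 6,800.00) = 770.44 + 21.1% × 10,093.00 = 2,900.06

2,900.06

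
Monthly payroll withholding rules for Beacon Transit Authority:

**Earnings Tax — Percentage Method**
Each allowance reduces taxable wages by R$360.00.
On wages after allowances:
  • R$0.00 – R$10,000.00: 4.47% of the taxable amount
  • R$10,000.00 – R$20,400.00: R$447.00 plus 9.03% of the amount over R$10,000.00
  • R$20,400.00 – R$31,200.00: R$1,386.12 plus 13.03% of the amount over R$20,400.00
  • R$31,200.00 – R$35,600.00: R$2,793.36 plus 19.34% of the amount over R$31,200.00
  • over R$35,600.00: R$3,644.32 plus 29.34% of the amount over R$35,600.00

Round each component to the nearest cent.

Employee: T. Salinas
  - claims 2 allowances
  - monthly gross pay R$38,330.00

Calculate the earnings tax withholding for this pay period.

R$4,234.05

Earnings Tax: taxable = R$38,330.00 − 2×R$360.00 = R$37,610.00
  R$3,644.32 + 29.34% × (R$37,610.00 − R$35,600.00) = R$3,644.32 + 29.34% × R$2,010.00 = R$4,234.05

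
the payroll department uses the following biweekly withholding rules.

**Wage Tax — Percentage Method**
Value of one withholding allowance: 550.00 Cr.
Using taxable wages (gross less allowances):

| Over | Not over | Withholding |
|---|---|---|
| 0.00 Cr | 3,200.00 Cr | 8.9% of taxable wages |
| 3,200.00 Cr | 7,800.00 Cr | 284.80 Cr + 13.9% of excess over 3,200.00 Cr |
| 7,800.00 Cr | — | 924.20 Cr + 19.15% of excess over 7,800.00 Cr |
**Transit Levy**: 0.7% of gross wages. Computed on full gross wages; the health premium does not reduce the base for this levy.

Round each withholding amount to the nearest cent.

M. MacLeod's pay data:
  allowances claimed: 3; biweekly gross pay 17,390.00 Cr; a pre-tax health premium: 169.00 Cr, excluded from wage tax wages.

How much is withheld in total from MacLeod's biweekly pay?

2,534.08 Cr

Wage Tax: taxable = 17,390.00 Cr − 169.00 Cr − 3×550.00 Cr = 15,571.00 Cr
  924.20 Cr + 19.15% × (15,571.00 Cr − 7,800.00 Cr) = 924.20 Cr + 19.15% × 7,771.00 Cr = 2,412.35 Cr
Transit Levy: 0.7% × 17,390.00 Cr = 121.73 Cr
Total: 2,412.35 Cr + 121.73 Cr = 2,534.08 Cr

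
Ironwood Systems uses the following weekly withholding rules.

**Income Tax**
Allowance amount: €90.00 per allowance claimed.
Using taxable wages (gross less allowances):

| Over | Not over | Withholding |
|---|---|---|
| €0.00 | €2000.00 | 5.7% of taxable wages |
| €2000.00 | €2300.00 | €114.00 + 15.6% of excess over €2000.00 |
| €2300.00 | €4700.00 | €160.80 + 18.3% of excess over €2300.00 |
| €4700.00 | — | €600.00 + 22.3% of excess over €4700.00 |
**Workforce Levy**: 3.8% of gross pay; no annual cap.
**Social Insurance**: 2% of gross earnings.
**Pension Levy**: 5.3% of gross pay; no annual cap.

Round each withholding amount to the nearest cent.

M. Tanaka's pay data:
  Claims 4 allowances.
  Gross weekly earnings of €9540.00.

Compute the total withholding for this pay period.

Income Tax: taxable = €9540.00 − 4×€90.00 = €9180.00
  €600.00 + 22.3% × (€9180.00 − €4700.00) = €600.00 + 22.3% × €4480.00 = €1599.04
Workforce Levy: 3.8% × €9540.00 = €362.52
Social Insurance: 2% × €9540.00 = €190.80
Pension Levy: 5.3% × €9540.00 = €505.62
Total: €1599.04 + €362.52 + €190.80 + €505.62 = €2657.98

€2657.98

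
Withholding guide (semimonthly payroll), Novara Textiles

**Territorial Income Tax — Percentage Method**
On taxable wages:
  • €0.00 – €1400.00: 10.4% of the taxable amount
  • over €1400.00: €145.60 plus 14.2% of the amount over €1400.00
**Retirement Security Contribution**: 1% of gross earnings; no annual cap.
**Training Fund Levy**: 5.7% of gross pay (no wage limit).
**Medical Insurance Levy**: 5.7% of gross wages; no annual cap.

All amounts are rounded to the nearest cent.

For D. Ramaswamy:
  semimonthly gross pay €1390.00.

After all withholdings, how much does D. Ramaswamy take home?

€1073.08

Territorial Income Tax: taxable = €1390.00
  10.4% × €1390.00 = €144.56
Retirement Security Contribution: 1% × €1390.00 = €13.90
Training Fund Levy: 5.7% × €1390.00 = €79.23
Medical Insurance Levy: 5.7% × €1390.00 = €79.23
Total withheld: €144.56 + €13.90 + €79.23 + €79.23 = €316.92
Net pay: €1390.00 − €316.92 = €1073.08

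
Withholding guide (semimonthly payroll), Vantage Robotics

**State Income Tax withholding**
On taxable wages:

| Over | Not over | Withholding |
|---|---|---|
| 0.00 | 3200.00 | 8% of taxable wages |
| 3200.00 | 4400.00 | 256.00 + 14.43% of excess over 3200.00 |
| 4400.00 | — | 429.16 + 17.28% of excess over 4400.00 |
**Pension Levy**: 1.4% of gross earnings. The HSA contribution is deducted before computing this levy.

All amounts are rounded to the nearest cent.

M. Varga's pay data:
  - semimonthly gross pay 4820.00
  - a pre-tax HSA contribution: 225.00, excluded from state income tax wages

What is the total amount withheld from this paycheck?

State Income Tax: taxable = 4820.00 − 225.00 = 4595.00
  429.16 + 17.28% × (4595.00 − 4400.00) = 429.16 + 17.28% × 195.00 = 462.86
Pension Levy: 1.4% × 4595.00 = 64.33
Total: 462.86 + 64.33 = 527.19

527.19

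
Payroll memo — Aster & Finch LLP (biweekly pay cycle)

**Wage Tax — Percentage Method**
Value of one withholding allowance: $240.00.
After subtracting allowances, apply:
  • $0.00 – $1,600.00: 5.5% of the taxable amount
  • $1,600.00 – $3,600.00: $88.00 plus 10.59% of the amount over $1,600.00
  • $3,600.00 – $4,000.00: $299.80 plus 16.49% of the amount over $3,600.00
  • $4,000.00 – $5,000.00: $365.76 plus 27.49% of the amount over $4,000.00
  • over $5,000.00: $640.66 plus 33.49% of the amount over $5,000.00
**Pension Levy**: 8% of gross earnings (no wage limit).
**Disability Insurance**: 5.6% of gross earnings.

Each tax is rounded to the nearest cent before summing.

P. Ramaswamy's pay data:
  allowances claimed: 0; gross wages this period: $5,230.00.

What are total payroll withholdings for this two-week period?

Wage Tax: taxable = $5,230.00
  $640.66 + 33.49% × ($5,230.00 − $5,000.00) = $640.66 + 33.49% × $230.00 = $717.69
Pension Levy: 8% × $5,230.00 = $418.40
Disability Insurance: 5.6% × $5,230.00 = $292.88
Total: $717.69 + $418.40 + $292.88 = $1,428.97

$1,428.97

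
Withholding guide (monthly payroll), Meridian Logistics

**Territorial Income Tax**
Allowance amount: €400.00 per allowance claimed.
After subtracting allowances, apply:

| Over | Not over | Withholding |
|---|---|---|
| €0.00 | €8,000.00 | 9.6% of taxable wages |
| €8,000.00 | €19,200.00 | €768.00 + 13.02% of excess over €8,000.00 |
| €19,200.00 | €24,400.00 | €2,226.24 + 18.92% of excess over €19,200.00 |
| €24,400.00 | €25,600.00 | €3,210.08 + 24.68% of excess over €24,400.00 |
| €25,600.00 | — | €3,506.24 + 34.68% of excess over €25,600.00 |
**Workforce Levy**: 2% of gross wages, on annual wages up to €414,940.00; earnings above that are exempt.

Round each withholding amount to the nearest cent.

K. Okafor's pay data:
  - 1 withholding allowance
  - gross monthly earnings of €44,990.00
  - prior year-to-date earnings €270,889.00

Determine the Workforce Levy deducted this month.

€899.80

Workforce Levy: 2% × €44,990.00 = €899.80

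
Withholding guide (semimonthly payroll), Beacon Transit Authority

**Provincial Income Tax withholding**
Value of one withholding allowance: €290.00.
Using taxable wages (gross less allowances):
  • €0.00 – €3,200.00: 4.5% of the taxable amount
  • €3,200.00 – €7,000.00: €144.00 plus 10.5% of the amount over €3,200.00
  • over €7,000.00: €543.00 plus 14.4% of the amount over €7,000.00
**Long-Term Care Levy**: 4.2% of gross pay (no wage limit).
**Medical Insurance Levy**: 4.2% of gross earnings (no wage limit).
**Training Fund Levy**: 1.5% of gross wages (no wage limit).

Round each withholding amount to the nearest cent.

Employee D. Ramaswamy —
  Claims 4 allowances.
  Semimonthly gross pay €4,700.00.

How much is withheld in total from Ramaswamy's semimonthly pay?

€645.00

Provincial Income Tax: taxable = €4,700.00 − 4×€290.00 = €3,540.00
  €144.00 + 10.5% × (€3,540.00 − €3,200.00) = €144.00 + 10.5% × €340.00 = €179.70
Long-Term Care Levy: 4.2% × €4,700.00 = €197.40
Medical Insurance Levy: 4.2% × €4,700.00 = €197.40
Training Fund Levy: 1.5% × €4,700.00 = €70.50
Total: €179.70 + €197.40 + €197.40 + €70.50 = €645.00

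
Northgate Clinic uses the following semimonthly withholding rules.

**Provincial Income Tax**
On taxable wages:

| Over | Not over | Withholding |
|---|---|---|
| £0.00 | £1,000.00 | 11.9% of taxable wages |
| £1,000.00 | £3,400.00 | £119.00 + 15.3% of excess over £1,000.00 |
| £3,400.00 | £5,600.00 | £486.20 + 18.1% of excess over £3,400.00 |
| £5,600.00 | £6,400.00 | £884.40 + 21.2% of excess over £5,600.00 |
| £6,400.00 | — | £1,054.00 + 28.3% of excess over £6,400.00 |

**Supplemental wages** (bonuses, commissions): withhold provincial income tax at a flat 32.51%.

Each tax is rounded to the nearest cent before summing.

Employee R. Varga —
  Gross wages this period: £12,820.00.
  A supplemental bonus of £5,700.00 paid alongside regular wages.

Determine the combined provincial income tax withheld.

Provincial Income Tax: taxable = £12,820.00
  £1,054.00 + 28.3% × (£12,820.00 − £6,400.00) = £1,054.00 + 28.3% × £6,420.00 = £2,870.86
Supplemental (32.51% flat on bonus): 32.51% × £5,700.00 = £1,853.07
Total provincial income tax: £2,870.86 + £1,853.07 = £4,723.93

£4,723.93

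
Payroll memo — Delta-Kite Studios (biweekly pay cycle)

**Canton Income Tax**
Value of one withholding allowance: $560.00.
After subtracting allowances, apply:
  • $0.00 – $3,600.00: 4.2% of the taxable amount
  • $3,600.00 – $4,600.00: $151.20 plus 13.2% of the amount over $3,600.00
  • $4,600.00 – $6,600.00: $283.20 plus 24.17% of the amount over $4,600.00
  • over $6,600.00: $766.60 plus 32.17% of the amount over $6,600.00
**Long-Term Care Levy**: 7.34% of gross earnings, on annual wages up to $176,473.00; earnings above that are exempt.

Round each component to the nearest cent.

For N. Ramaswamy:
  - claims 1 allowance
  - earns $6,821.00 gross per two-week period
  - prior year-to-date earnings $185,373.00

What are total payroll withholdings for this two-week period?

$684.66

Canton Income Tax: taxable = $6,821.00 − 1×$560.00 = $6,261.00
  $283.20 + 24.17% × ($6,261.00 − $4,600.00) = $283.20 + 24.17% × $1,661.00 = $684.66
Long-Term Care Levy: YTD $185,373.00 ≥ cap $176,473.00 → $0.00
Total: $684.66 + $0.00 = $684.66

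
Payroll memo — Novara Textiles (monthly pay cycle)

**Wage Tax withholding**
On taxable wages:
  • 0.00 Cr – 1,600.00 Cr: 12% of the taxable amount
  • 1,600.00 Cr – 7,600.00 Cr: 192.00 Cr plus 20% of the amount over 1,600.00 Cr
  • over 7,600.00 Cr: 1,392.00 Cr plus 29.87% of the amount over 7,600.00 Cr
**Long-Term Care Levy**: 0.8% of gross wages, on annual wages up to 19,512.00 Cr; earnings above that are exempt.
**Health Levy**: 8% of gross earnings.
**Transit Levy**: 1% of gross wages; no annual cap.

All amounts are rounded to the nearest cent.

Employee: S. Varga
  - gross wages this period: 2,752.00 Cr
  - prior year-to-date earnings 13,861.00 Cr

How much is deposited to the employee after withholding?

2,059.90 Cr

Wage Tax: taxable = 2,752.00 Cr
  192.00 Cr + 20% × (2,752.00 Cr − 1,600.00 Cr) = 192.00 Cr + 20% × 1,152.00 Cr = 422.40 Cr
Long-Term Care Levy: 0.8% × 2,752.00 Cr = 22.02 Cr
Health Levy: 8% × 2,752.00 Cr = 220.16 Cr
Transit Levy: 1% × 2,752.00 Cr = 27.52 Cr
Total withheld: 422.40 Cr + 22.02 Cr + 220.16 Cr + 27.52 Cr = 692.10 Cr
Net pay: 2,752.00 Cr − 692.10 Cr = 2,059.90 Cr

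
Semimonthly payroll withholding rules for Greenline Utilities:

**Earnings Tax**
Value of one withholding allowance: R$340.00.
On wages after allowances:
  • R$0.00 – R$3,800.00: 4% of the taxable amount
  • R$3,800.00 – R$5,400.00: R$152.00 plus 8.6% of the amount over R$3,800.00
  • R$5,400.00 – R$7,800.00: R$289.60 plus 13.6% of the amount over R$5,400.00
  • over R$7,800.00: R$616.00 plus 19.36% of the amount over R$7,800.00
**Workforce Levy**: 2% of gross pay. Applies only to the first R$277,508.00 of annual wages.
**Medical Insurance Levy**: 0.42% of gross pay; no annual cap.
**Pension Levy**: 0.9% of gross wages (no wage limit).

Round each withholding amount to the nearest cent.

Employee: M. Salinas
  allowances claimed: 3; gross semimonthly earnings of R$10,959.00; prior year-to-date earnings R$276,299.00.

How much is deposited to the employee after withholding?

R$9,760.05

Earnings Tax: taxable = R$10,959.00 − 3×R$340.00 = R$9,939.00
  R$616.00 + 19.36% × (R$9,939.00 − R$7,800.00) = R$616.00 + 19.36% × R$2,139.00 = R$1,030.11
Workforce Levy: cap R$277,508.00 − YTD R$276,299.00 = R$1,209.00 subject; 2% × R$1,209.00 = R$24.18
Medical Insurance Levy: 0.42% × R$10,959.00 = R$46.03
Pension Levy: 0.9% × R$10,959.00 = R$98.63
Total withheld: R$1,030.11 + R$24.18 + R$46.03 + R$98.63 = R$1,198.95
Net pay: R$10,959.00 − R$1,198.95 = R$9,760.05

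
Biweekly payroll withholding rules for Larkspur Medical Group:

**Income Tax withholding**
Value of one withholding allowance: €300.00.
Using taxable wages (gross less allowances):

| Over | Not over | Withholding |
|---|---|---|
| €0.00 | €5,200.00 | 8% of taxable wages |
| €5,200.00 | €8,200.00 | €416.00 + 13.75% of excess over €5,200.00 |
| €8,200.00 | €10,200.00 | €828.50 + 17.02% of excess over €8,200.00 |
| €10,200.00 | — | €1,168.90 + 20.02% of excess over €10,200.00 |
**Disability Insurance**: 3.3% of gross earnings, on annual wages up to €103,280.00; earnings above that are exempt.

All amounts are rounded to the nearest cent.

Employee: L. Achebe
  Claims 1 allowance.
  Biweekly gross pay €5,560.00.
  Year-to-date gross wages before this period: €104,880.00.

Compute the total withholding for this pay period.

€424.25

Income Tax: taxable = €5,560.00 − 1×€300.00 = €5,260.00
  €416.00 + 13.75% × (€5,260.00 − €5,200.00) = €416.00 + 13.75% × €60.00 = €424.25
Disability Insurance: YTD €104,880.00 ≥ cap €103,280.00 → €0.00
Total: €424.25 + €0.00 = €424.25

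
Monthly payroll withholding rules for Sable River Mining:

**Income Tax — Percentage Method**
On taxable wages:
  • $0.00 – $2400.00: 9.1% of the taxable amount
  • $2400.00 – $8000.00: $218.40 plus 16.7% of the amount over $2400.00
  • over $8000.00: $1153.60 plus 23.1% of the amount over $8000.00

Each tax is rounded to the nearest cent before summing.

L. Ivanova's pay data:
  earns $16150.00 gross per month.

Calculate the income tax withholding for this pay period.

Income Tax: taxable = $16150.00
  $1153.60 + 23.1% × ($16150.00 − $8000.00) = $1153.60 + 23.1% × $8150.00 = $3036.25

$3036.25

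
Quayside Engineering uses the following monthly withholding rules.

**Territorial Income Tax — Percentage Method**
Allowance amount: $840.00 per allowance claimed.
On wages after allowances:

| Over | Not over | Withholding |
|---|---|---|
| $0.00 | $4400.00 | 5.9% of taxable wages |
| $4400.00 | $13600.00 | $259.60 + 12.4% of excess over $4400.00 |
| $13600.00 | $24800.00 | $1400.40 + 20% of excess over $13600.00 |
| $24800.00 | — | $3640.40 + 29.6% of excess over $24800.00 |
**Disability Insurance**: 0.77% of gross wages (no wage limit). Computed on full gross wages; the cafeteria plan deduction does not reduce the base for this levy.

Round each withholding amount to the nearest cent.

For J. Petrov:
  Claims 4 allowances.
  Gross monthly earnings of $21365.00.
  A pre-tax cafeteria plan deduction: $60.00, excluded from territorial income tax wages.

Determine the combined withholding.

$2433.91

Territorial Income Tax: taxable = $21365.00 − $60.00 − 4×$840.00 = $17945.00
  $1400.40 + 20% × ($17945.00 − $13600.00) = $1400.40 + 20% × $4345.00 = $2269.40
Disability Insurance: 0.77% × $21365.00 = $164.51
Total: $2269.40 + $164.51 = $2433.91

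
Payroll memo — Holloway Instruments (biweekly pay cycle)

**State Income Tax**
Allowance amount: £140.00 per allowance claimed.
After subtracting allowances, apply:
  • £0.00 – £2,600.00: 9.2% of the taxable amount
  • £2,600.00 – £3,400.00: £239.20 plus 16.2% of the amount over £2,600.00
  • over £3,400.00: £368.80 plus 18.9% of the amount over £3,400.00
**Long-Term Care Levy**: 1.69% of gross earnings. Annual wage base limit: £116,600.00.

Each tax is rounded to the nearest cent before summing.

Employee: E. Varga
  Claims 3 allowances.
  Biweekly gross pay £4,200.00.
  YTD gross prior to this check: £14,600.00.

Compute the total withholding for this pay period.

State Income Tax: taxable = £4,200.00 − 3×£140.00 = £3,780.00
  £368.80 + 18.9% × (£3,780.00 − £3,400.00) = £368.80 + 18.9% × £380.00 = £440.62
Long-Term Care Levy: 1.69% × £4,200.00 = £70.98
Total: £440.62 + £70.98 = £511.60

£511.60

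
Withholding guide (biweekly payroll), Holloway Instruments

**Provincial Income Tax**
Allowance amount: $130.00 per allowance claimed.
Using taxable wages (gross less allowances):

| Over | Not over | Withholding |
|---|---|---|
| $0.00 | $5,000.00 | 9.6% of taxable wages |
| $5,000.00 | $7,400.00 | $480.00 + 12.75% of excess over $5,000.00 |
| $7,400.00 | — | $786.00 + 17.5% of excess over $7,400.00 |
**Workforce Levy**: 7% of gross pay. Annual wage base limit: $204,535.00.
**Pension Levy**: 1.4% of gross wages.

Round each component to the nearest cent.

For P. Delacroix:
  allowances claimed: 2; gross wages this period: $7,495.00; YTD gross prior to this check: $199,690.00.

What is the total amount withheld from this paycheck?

Provincial Income Tax: taxable = $7,495.00 − 2×$130.00 = $7,235.00
  $480.00 + 12.75% × ($7,235.00 − $5,000.00) = $480.00 + 12.75% × $2,235.00 = $764.96
Workforce Levy: cap $204,535.00 − YTD $199,690.00 = $4,845.00 subject; 7% × $4,845.00 = $339.15
Pension Levy: 1.4% × $7,495.00 = $104.93
Total: $764.96 + $339.15 + $104.93 = $1,209.04

$1,209.04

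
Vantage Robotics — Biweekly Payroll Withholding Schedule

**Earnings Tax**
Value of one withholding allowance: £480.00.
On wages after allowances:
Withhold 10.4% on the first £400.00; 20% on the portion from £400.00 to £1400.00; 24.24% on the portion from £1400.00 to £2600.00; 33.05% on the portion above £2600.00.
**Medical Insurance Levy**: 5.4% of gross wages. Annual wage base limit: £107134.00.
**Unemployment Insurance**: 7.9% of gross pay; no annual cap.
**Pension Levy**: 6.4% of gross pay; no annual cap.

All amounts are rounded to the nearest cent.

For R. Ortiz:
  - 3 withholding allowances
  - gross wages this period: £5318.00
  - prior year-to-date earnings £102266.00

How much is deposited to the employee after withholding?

£3339.80

Earnings Tax: taxable = £5318.00 − 3×£480.00 = £3878.00
  £532.48 + 33.05% × (£3878.00 − £2600.00) = £532.48 + 33.05% × £1278.00 = £954.86
Medical Insurance Levy: cap £107134.00 − YTD £102266.00 = £4868.00 subject; 5.4% × £4868.00 = £262.87
Unemployment Insurance: 7.9% × £5318.00 = £420.12
Pension Levy: 6.4% × £5318.00 = £340.35
Total withheld: £954.86 + £262.87 + £420.12 + £340.35 = £1978.20
Net pay: £5318.00 − £1978.20 = £3339.80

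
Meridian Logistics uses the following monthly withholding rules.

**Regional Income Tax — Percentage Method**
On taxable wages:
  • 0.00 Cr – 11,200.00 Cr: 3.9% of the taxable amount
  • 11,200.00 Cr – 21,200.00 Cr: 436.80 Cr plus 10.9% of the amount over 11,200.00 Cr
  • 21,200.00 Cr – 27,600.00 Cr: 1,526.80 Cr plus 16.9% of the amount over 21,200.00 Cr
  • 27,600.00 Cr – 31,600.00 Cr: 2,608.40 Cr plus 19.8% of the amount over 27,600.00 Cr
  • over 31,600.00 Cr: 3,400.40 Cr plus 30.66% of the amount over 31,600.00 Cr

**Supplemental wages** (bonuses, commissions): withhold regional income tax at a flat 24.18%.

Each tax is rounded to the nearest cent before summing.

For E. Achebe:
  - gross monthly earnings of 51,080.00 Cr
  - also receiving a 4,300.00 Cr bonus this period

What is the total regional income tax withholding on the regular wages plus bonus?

Regional Income Tax: taxable = 51,080.00 Cr
  3,400.40 Cr + 30.66% × (51,080.00 Cr − 31,600.00 Cr) = 3,400.40 Cr + 30.66% × 19,480.00 Cr = 9,372.97 Cr
Supplemental (24.18% flat on bonus): 24.18% × 4,300.00 Cr = 1,039.74 Cr
Total regional income tax: 9,372.97 Cr + 1,039.74 Cr = 10,412.71 Cr

10,412.71 Cr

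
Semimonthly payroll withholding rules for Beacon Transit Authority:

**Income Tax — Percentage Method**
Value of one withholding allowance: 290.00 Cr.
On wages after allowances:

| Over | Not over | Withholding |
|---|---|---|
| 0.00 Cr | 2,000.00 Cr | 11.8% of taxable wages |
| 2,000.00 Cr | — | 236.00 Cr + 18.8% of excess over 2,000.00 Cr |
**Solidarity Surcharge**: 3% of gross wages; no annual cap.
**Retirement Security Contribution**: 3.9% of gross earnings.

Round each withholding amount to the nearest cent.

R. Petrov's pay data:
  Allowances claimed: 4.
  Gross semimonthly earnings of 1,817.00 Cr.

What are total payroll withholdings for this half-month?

Income Tax: taxable = 1,817.00 Cr − 4×290.00 Cr = 657.00 Cr
  11.8% × 657.00 Cr = 77.53 Cr
Solidarity Surcharge: 3% × 1,817.00 Cr = 54.51 Cr
Retirement Security Contribution: 3.9% × 1,817.00 Cr = 70.86 Cr
Total: 77.53 Cr + 54.51 Cr + 70.86 Cr = 202.90 Cr

202.90 Cr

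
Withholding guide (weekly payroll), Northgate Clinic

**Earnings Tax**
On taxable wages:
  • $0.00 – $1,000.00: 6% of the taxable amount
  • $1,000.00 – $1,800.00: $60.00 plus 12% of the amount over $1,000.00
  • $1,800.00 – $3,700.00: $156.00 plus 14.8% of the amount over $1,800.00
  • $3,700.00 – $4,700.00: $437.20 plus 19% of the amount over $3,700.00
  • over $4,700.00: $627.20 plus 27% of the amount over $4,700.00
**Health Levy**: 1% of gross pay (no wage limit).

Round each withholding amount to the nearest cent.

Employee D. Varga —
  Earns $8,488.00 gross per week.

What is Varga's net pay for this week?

$6,753.16

Earnings Tax: taxable = $8,488.00
  $627.20 + 27% × ($8,488.00 − $4,700.00) = $627.20 + 27% × $3,788.00 = $1,649.96
Health Levy: 1% × $8,488.00 = $84.88
Total withheld: $1,649.96 + $84.88 = $1,734.84
Net pay: $8,488.00 − $1,734.84 = $6,753.16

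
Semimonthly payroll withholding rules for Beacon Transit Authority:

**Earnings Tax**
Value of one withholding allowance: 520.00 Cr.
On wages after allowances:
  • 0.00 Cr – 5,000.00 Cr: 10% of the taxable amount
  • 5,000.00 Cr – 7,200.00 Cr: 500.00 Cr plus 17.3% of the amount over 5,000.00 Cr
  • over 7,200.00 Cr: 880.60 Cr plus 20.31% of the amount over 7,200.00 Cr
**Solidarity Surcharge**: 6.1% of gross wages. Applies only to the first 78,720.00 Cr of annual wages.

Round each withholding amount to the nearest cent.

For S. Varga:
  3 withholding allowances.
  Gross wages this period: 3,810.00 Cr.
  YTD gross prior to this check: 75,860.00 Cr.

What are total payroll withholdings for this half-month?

Earnings Tax: taxable = 3,810.00 Cr − 3×520.00 Cr = 2,250.00 Cr
  10% × 2,250.00 Cr = 225.00 Cr
Solidarity Surcharge: cap 78,720.00 Cr − YTD 75,860.00 Cr = 2,860.00 Cr subject; 6.1% × 2,860.00 Cr = 174.46 Cr
Total: 225.00 Cr + 174.46 Cr = 399.46 Cr

399.46 Cr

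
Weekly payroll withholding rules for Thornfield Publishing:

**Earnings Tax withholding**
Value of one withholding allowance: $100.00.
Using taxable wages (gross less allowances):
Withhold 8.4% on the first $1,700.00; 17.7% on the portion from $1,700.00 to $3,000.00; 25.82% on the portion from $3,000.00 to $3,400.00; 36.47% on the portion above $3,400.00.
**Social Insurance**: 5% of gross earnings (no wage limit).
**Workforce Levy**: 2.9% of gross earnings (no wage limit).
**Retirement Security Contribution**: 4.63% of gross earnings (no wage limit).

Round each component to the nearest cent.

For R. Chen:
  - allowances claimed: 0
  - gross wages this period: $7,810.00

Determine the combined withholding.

Earnings Tax: taxable = $7,810.00
  $476.18 + 36.47% × ($7,810.00 − $3,400.00) = $476.18 + 36.47% × $4,410.00 = $2,084.51
Social Insurance: 5% × $7,810.00 = $390.50
Workforce Levy: 2.9% × $7,810.00 = $226.49
Retirement Security Contribution: 4.63% × $7,810.00 = $361.60
Total: $2,084.51 + $390.50 + $226.49 + $361.60 = $3,063.10

$3,063.10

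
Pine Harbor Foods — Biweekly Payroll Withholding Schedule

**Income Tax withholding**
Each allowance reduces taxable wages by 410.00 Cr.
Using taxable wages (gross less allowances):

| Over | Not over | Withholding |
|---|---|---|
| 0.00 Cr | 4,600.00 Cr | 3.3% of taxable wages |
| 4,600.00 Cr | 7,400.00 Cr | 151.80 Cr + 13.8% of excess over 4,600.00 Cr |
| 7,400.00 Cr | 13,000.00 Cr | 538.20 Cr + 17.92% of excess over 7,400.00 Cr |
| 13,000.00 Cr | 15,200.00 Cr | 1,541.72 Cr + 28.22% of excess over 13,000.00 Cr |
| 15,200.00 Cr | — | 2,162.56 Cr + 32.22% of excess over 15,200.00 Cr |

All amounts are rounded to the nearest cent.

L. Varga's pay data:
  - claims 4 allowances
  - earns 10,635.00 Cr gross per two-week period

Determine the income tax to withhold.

Income Tax: taxable = 10,635.00 Cr − 4×410.00 Cr = 8,995.00 Cr
  538.20 Cr + 17.92% × (8,995.00 Cr − 7,400.00 Cr) = 538.20 Cr + 17.92% × 1,595.00 Cr = 824.02 Cr

824.02 Cr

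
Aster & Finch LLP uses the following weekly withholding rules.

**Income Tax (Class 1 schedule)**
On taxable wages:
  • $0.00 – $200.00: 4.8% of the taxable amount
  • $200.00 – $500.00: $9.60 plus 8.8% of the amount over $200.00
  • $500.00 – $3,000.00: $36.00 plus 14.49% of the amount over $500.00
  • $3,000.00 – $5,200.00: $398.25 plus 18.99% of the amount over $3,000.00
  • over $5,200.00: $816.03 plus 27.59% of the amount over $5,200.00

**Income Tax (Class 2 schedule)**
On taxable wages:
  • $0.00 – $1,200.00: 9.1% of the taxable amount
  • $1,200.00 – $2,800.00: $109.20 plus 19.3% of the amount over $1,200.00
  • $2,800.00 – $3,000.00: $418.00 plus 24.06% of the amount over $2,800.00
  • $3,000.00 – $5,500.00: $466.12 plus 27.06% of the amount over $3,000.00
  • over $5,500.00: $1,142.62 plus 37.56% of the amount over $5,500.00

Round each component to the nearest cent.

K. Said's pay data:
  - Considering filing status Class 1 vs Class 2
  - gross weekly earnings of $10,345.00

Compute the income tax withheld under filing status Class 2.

Income Tax (Class 2): taxable = $10,345.00
  $1,142.62 + 37.56% × ($10,345.00 − $5,500.00) = $1,142.62 + 37.56% × $4,845.00 = $2,962.40

$2,962.40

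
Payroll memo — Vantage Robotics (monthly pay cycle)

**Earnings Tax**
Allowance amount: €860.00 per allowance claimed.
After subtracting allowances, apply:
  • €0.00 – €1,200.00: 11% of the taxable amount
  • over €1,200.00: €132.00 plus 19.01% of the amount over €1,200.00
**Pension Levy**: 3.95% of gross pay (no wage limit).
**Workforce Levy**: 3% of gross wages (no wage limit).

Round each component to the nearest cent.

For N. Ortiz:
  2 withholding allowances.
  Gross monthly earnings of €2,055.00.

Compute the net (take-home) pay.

Earnings Tax: taxable = €2,055.00 − 2×€860.00 = €335.00
  11% × €335.00 = €36.85
Pension Levy: 3.95% × €2,055.00 = €81.17
Workforce Levy: 3% × €2,055.00 = €61.65
Total withheld: €36.85 + €81.17 + €61.65 = €179.67
Net pay: €2,055.00 − €179.67 = €1,875.33

€1,875.33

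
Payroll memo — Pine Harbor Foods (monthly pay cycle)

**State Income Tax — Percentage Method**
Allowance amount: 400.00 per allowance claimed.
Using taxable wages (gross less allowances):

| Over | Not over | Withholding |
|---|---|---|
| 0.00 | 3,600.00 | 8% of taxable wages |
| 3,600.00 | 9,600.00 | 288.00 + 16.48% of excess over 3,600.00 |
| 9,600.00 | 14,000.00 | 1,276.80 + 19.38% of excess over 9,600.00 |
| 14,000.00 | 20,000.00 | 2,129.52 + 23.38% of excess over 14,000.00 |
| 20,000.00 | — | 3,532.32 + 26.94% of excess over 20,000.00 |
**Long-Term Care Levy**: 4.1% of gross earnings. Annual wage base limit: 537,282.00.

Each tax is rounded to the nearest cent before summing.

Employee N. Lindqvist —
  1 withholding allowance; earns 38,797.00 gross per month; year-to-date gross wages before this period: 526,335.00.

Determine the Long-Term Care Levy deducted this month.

448.83

Long-Term Care Levy: cap 537,282.00 − YTD 526,335.00 = 10,947.00 subject; 4.1% × 10,947.00 = 448.83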